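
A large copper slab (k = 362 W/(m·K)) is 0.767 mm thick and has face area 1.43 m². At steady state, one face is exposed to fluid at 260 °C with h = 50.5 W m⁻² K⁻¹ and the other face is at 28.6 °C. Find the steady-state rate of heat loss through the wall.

Series thermal resistances, inner to outer:
  R_conv,in = 1/(hA) = 1/(50.5·1.43) = 0.01385 K/W
  R_copper = L/(kA) = 7.67×10^-4/(362·1.43) = 1.482×10^-6 K/W
ΣR = 0.01385 + 1.482×10^-6 = 0.01385 K/W
Q = ΔT/ΣR = (260 °C − 28.6 °C)/0.01385 = 16700 W

Q = 16700 W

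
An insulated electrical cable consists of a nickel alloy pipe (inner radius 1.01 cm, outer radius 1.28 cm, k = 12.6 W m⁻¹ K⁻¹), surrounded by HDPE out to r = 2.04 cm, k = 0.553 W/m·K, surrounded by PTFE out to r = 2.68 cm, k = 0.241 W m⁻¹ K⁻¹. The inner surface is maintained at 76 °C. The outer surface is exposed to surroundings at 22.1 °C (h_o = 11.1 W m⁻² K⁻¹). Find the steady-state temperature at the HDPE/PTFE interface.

T = 67.3 °C

Treat each layer as a resistance in series:
  R'_nickel alloy = ln(0.0128/0.0101)/(2πk) = 0.2369/(2π·12.6) = 0.002992 m·K/W
  R'_HDPE = ln(0.0204/0.0128)/(2πk) = 0.4661/(2π·0.553) = 0.1341 m·K/W
  R'_PTFE = ln(0.0268/0.0204)/(2πk) = 0.2729/(2π·0.241) = 0.1802 m·K/W
  R'_conv,out = 1/(2πr h) = 1/(2π·0.0268·11.1) = 0.5350 m·K/W
ΣR = 0.002992 + 0.1341 + 0.1802 + 0.5350 = 0.8523 m·K/W
Q' = ΔT/ΣR = (76 °C − 22.1 °C)/0.8523 = 63.24 W/m
From the inner boundary to the HDPE/PTFE interface, ΣR_partial = 0.1371 m·K/W.
T_interface = T_in − Q'·ΣR_partial = 76 °C − (63.24)(0.1371) = 67.3 °C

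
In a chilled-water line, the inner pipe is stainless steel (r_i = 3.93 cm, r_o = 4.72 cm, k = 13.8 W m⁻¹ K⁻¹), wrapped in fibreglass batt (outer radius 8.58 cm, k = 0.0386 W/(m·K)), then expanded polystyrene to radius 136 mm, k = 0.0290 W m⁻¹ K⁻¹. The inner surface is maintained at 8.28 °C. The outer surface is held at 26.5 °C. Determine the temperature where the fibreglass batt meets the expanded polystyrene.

T = 17.3 °C

Resistance network (inner→outer):
  R'_stainless steel = ln(0.0472/0.0393)/(2πk) = 0.1832/(2π·13.8) = 0.002112 m·K/W
  R'_fibreglass batt = ln(0.0858/0.0472)/(2πk) = 0.5976/(2π·0.0386) = 2.464 m·K/W
  R'_expanded polystyrene = ln(0.136/0.0858)/(2πk) = 0.4606/(2π·0.0290) = 2.528 m·K/W
ΣR = 0.002112 + 2.464 + 2.528 = 4.994 m·K/W
Q' = ΔT/ΣR = (8.28 °C − 26.5 °C)/4.994 = -3.648 W/m
From the inner boundary to the fibreglass batt/expanded polystyrene interface, ΣR_partial = 2.466 m·K/W.
T_interface = T_in − Q'·ΣR_partial = 8.28 °C − (-3.648)(2.466) = 17.3 °C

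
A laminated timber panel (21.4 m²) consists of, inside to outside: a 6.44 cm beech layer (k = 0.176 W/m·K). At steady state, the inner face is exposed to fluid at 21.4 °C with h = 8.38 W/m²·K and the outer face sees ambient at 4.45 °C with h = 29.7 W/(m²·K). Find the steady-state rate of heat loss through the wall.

Q = 699 W

Resistance network (inner→outer):
  R_conv,in = 1/(hA) = 1/(8.38·21.4) = 0.005576 K/W
  R_beech = L/(kA) = 0.0644/(0.176·21.4) = 0.01710 K/W
  R_conv,out = 1/(hA) = 1/(29.7·21.4) = 0.001573 K/W
ΣR = 0.005576 + 0.01710 + 0.001573 = 0.02425 K/W
Q = ΔT/ΣR = (21.4 °C − 4.45 °C)/0.02425 = 699 W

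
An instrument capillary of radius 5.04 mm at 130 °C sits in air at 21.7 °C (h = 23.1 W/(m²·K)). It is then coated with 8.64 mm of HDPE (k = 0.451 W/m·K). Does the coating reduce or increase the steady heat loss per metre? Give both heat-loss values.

increases: 79.2 → 127 W/m

Critical radius for a cylinder: r_cr = k/h = 0.0195 m = 1.95 cm.
Outer radius after coating: r₂ = 0.00504 + 0.00864 = 0.01368 m.
Since r₁ < r_cr and r₂ ≤ r_cr, the coating moves toward the maximum at r_cr — heat loss rises.
Bare: R = 1/(2πr₁h) = 1.367 m·K/W; Q = 108.3/1.367 = 79.2 W/m.
Coated: R = R_cond + R_conv = 0.8560 m·K/W; Q = 108.3/0.8560 = 127 W/m.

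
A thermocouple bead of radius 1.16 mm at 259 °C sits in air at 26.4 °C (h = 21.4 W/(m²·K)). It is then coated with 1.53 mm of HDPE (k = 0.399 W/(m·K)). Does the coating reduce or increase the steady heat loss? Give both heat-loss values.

increases: 0.0842 → 0.380 W

Critical radius for a sphere: r_cr = 2k/h = 0.0373 m = 3.73 cm.
Outer radius after coating: r₂ = 0.00116 + 0.00153 = 0.00269 m.
Since r₁ < r_cr and r₂ ≤ r_cr, the coating moves toward the maximum at r_cr — heat loss rises.
Bare: R = 1/(4πr₁²h) = 2764 K/W; Q = 232.6/2764 = 0.0842 W.
Coated: R = R_cond + R_conv = 611.7 K/W; Q = 232.6/611.7 = 0.380 W.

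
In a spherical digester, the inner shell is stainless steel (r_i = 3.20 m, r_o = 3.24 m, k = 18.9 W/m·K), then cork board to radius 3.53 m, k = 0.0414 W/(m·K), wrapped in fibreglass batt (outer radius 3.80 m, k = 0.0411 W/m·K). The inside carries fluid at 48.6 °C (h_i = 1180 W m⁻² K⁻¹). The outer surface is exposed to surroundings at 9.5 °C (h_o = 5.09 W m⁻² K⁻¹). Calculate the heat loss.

Series thermal resistances, inner to outer:
  R_conv,in = 1/(4πr²h) = 1/(4π·3.20²·1180) = 6.586×10^-6 K/W
  R_stainless steel = (1/3.20 − 1/3.24)/(4πk) = 0.003858/(4π·18.9) = 1.624×10^-5 K/W
  R_cork board = (1/3.24 − 1/3.53)/(4πk) = 0.02536/(4π·0.0414) = 0.04874 K/W
  R_fibreglass batt = (1/3.53 − 1/3.80)/(4πk) = 0.02013/(4π·0.0411) = 0.03897 K/W
  R_conv,out = 1/(4πr²h) = 1/(4π·3.80²·5.09) = 0.001083 K/W
ΣR = 6.586×10^-6 + 1.624×10^-5 + 0.04874 + 0.03897 + 0.001083 = 0.08882 K/W
Q = ΔT/ΣR = (48.6 °C − 9.5 °C)/0.08882 = 440 W

Q = 440 W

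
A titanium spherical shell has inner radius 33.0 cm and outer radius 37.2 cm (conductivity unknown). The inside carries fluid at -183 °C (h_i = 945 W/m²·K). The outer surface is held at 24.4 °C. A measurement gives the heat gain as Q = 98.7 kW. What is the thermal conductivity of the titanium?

k = 20.5 W/m·K

ΣR = ΔT/Q = |-183 − 24.4|/98700 = 0.002101 K/W
Known resistances:
  R_conv,in = 1/(4πr²h) = 1/(4π·0.330²·945) = 7.733×10^-4 K/W
R_titanium = ΣR − ΣR_known = 0.002101 − 7.733×10^-4 = 0.001328 K/W
(1/r₁−1/r₂)/(4πk) = 0.001328 ⇒ k = 0.3421/(4π·0.001328) = 20.5 W/m·K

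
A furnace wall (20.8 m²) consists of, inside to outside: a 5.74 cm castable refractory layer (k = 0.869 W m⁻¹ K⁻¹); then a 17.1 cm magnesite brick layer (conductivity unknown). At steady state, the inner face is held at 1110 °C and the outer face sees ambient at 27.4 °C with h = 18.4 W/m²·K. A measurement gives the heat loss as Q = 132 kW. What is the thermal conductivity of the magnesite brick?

ΣR = ΔT/Q = |1110 − 27.4|/1.32×10^5 = 0.008202 K/W
Known resistances:
  R_castable refractory = L/(kA) = 0.0574/(0.869·20.8) = 0.003176 K/W
  R_conv,out = 1/(hA) = 1/(18.4·20.8) = 0.002613 K/W
R_magnesite brick = ΣR − ΣR_known = 0.008202 − 0.005789 = 0.002413 K/W
L/(kA) = 0.002413 ⇒ k = 0.171/(0.002413·20.8) = 3.41 W/m·K

k = 3.41 W/m·K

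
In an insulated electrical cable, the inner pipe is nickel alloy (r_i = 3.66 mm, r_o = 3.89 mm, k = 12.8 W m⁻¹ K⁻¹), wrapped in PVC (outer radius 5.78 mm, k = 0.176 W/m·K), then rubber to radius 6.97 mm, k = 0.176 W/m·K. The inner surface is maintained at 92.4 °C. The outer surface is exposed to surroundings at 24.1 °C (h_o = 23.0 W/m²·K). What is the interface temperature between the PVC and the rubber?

T = 76.3 °C

Series thermal resistances, inner to outer:
  R'_nickel alloy = ln(0.00389/0.00366)/(2πk) = 0.06095/(2π·12.8) = 7.578×10^-4 m·K/W
  R'_PVC = ln(0.00578/0.00389)/(2πk) = 0.3960/(2π·0.176) = 0.3581 m·K/W
  R'_rubber = ln(0.00697/0.00578)/(2πk) = 0.1872/(2π·0.176) = 0.1693 m·K/W
  R'_conv,out = 1/(2πr h) = 1/(2π·0.00697·23.0) = 0.9928 m·K/W
ΣR = 7.578×10^-4 + 0.3581 + 0.1693 + 0.9928 = 1.521 m·K/W
Q' = ΔT/ΣR = (92.4 °C − 24.1 °C)/1.521 = 44.90 W/m
From the inner boundary to the PVC/rubber interface, ΣR_partial = 0.3589 m·K/W.
T_interface = T_in − Q'·ΣR_partial = 92.4 °C − (44.90)(0.3589) = 76.3 °C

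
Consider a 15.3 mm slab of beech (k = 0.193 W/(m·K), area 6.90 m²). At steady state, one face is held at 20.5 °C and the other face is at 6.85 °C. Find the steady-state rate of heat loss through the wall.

Q = kA·ΔT/L = 0.193 × 6.90 × |20.5 °C − 6.85 °C| / 0.0153 = 1190 W

Q = 1190 W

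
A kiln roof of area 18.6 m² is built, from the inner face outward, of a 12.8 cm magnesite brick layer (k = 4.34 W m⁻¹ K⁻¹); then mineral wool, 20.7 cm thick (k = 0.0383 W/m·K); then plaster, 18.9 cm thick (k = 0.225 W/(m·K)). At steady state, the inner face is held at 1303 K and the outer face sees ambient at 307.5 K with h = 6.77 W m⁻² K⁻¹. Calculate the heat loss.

Q = 2.88 kW

Treat each layer as a resistance in series:
  R_magnesite brick = L/(kA) = 0.128/(4.34·18.6) = 0.001586 K/W
  R_mineral wool = L/(kA) = 0.207/(0.0383·18.6) = 0.2906 K/W
  R_plaster = L/(kA) = 0.189/(0.225·18.6) = 0.04516 K/W
  R_conv,out = 1/(hA) = 1/(6.77·18.6) = 0.007941 K/W
ΣR = 0.001586 + 0.2906 + 0.04516 + 0.007941 = 0.3453 K/W
Q = ΔT/ΣR = (1303 K − 307.5 K)/0.3453 = 2880 W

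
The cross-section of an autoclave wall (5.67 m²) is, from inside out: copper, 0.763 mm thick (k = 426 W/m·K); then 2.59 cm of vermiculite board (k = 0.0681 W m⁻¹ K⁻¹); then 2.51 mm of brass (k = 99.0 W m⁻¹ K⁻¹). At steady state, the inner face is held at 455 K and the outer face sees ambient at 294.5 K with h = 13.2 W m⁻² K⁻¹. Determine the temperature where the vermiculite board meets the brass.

Treat each layer as a resistance in series:
  R_copper = L/(kA) = 7.63×10^-4/(426·5.67) = 3.159×10^-7 K/W
  R_vermiculite board = L/(kA) = 0.0259/(0.0681·5.67) = 0.06708 K/W
  R_brass = L/(kA) = 0.00251/(99.0·5.67) = 4.472×10^-6 K/W
  R_conv,out = 1/(hA) = 1/(13.2·5.67) = 0.01336 K/W
ΣR = 3.159×10^-7 + 0.06708 + 4.472×10^-6 + 0.01336 = 0.08044 K/W
Q = ΔT/ΣR = (455 K − 294.5 K)/0.08044 = 1995 W
From the inner boundary to the vermiculite board/brass interface, ΣR_partial = 0.06708 K/W.
T_interface = T_in − Q·ΣR_partial = 455 K − (1995)(0.06708) = 321.2 K

T = 321.2 K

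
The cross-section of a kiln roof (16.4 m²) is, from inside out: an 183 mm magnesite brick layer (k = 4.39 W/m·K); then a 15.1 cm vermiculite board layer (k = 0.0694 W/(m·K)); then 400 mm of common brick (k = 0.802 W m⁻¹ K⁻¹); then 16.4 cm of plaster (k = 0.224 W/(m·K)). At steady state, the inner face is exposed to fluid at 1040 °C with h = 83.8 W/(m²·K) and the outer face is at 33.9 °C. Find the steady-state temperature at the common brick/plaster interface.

T = 247 °C

Series thermal resistances, inner to outer:
  R_conv,in = 1/(hA) = 1/(83.8·16.4) = 7.276×10^-4 K/W
  R_magnesite brick = L/(kA) = 0.183/(4.39·16.4) = 0.002542 K/W
  R_vermiculite board = L/(kA) = 0.151/(0.0694·16.4) = 0.1327 K/W
  R_common brick = L/(kA) = 0.400/(0.802·16.4) = 0.03041 K/W
  R_plaster = L/(kA) = 0.164/(0.224·16.4) = 0.04464 K/W
ΣR = 7.276×10^-4 + 0.002542 + 0.1327 + 0.03041 + 0.04464 = 0.2110 K/W
Q = ΔT/ΣR = (1040 °C − 33.9 °C)/0.2110 = 4768 W
From the inner boundary to the common brick/plaster interface, ΣR_partial = 0.1664 K/W.
T_interface = T_in − Q·ΣR_partial = 1040 °C − (4768)(0.1664) = 247 °C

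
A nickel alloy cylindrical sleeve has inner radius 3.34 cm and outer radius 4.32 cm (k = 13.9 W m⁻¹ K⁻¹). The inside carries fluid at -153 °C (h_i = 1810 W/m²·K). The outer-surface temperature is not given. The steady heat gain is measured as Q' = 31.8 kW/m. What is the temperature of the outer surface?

Sum the resistances:
  R'_conv,in = 1/(2πr h) = 1/(2π·0.0334·1810) = 0.002633 m·K/W
  R'_nickel alloy = ln(0.0432/0.0334)/(2πk) = 0.2573/(2π·13.9) = 0.002946 m·K/W
ΣR = 0.005579 m·K/W
ΔT = Q'·ΣR = 31800 × 0.005579 = 177.4 K
Heat flows inward, so T_out = T_in + ΔT = -153 + 177.4 = 24.4 °C

T_out = 24.4 °C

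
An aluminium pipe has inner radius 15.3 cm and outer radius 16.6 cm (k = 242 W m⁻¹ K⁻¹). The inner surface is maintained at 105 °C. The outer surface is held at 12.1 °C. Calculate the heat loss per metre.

Q' = 1730 kW/m

Q' = 2πk·ΔT/ln(r₂/r₁) = 2π × 242 × 92.9 / ln(0.166/0.153) = 1.73×10^6 W/m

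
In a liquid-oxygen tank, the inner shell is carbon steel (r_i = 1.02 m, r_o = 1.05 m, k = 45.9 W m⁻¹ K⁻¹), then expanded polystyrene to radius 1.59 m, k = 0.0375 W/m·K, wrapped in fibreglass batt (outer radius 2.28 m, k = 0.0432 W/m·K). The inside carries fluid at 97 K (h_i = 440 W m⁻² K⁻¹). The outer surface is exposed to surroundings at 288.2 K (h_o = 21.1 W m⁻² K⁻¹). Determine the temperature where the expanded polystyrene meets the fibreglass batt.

Resistance network (inner→outer):
  R_conv,in = 1/(4πr²h) = 1/(4π·1.02²·440) = 1.738×10^-4 K/W
  R_carbon steel = (1/1.02 − 1/1.05)/(4πk) = 0.02801/(4π·45.9) = 4.856×10^-5 K/W
  R_expanded polystyrene = (1/1.05 − 1/1.59)/(4πk) = 0.3235/(4π·0.0375) = 0.6864 K/W
  R_fibreglass batt = (1/1.59 − 1/2.28)/(4πk) = 0.1903/(4π·0.0432) = 0.3506 K/W
  R_conv,out = 1/(4πr²h) = 1/(4π·2.28²·21.1) = 7.255×10^-4 K/W
ΣR = 1.738×10^-4 + 4.856×10^-5 + 0.6864 + 0.3506 + 7.255×10^-4 = 1.038 K/W
Q = ΔT/ΣR = (97 K − 288.2 K)/1.038 = -184.2 W
From the inner boundary to the expanded polystyrene/fibreglass batt interface, ΣR_partial = 0.6866 K/W.
T_interface = T_in − Q·ΣR_partial = 97 K − (-184.2)(0.6866) = 223.5 K

T = 223.5 K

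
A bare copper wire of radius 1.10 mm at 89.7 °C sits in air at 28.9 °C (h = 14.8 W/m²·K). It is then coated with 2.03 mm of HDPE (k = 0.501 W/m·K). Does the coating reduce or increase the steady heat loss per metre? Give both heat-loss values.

increases: 6.22 → 16.1 W/m

Critical radius for a cylinder: r_cr = k/h = 0.0339 m = 3.39 cm.
Outer radius after coating: r₂ = 0.00110 + 0.00203 = 0.00313 m.
Since r₁ < r_cr and r₂ ≤ r_cr, the coating moves toward the maximum at r_cr — heat loss rises.
Bare: R = 1/(2πr₁h) = 9.776 m·K/W; Q = 60.8/9.776 = 6.22 W/m.
Coated: R = R_cond + R_conv = 3.768 m·K/W; Q = 60.8/3.768 = 16.1 W/m.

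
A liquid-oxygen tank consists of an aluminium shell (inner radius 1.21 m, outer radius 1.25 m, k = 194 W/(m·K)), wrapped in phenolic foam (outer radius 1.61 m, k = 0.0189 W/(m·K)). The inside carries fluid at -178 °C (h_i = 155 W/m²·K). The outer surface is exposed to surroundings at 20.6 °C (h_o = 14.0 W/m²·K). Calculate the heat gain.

Resistance network (inner→outer):
  R_conv,in = 1/(4πr²h) = 1/(4π·1.21²·155) = 3.507×10^-4 K/W
  R_aluminium = (1/1.21 − 1/1.25)/(4πk) = 0.02645/(4π·194) = 1.085×10^-5 K/W
  R_phenolic foam = (1/1.25 − 1/1.61)/(4πk) = 0.1789/(4π·0.0189) = 0.7532 K/W
  R_conv,out = 1/(4πr²h) = 1/(4π·1.61²·14.0) = 0.002193 K/W
ΣR = 3.507×10^-4 + 1.085×10^-5 + 0.7532 + 0.002193 = 0.7558 K/W
Q = ΔT/ΣR = (-178 °C − 20.6 °C)/0.7558 = -263 W
(Negative Q ⇒ heat flows inward; heat gain = 263 W.)

Q = 263 W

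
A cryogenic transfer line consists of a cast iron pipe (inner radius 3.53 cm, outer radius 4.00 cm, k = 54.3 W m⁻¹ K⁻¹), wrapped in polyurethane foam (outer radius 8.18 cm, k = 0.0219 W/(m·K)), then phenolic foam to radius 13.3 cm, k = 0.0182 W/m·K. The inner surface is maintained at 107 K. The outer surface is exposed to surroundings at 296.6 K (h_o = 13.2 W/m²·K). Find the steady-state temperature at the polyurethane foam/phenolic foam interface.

Series thermal resistances, inner to outer:
  R'_cast iron = ln(0.0400/0.0353)/(2πk) = 0.1250/(2π·54.3) = 3.664×10^-4 m·K/W
  R'_polyurethane foam = ln(0.0818/0.0400)/(2πk) = 0.7154/(2π·0.0219) = 5.199 m·K/W
  R'_phenolic foam = ln(0.133/0.0818)/(2πk) = 0.4861/(2π·0.0182) = 4.251 m·K/W
  R'_conv,out = 1/(2πr h) = 1/(2π·0.133·13.2) = 0.09066 m·K/W
ΣR = 3.664×10^-4 + 5.199 + 4.251 + 0.09066 = 9.541 m·K/W
Q' = ΔT/ΣR = (107 K − 296.6 K)/9.541 = -19.87 W/m
From the inner boundary to the polyurethane foam/phenolic foam interface, ΣR_partial = 5.199 m·K/W.
T_interface = T_in − Q'·ΣR_partial = 107 K − (-19.87)(5.199) = 210.3 K

T = 210.3 K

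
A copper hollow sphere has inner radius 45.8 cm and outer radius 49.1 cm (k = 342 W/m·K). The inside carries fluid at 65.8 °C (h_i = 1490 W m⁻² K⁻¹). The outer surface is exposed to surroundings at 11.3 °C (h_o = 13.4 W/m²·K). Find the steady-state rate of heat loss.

Resistance network (inner→outer):
  R_conv,in = 1/(4πr²h) = 1/(4π·0.458²·1490) = 2.546×10^-4 K/W
  R_copper = (1/0.458 − 1/0.491)/(4πk) = 0.1467/(4π·342) = 3.415×10^-5 K/W
  R_conv,out = 1/(4πr²h) = 1/(4π·0.491²·13.4) = 0.02463 K/W
ΣR = 2.546×10^-4 + 3.415×10^-5 + 0.02463 = 0.02492 K/W
Q = ΔT/ΣR = (65.8 °C − 11.3 °C)/0.02492 = 2190 W

Q = 2.19 kW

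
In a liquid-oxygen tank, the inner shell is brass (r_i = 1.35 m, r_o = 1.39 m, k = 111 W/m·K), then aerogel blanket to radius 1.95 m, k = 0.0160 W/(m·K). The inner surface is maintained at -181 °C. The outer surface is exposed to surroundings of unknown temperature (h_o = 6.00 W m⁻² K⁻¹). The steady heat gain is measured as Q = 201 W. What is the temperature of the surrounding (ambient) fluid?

T_out = 26.2 °C

Sum the resistances:
  R_brass = (1/1.35 − 1/1.39)/(4πk) = 0.02132/(4π·111) = 1.528×10^-5 K/W
  R_aerogel blanket = (1/1.39 − 1/1.95)/(4πk) = 0.2066/(4π·0.0160) = 1.028 K/W
  R_conv,out = 1/(4πr²h) = 1/(4π·1.95²·6.00) = 0.003488 K/W
ΣR = 1.031 K/W
ΔT = Q·ΣR = 201 × 1.031 = 207.2 K
Heat flows inward, so T_out = T_in + ΔT = -181 + 207.2 = 26.2 °C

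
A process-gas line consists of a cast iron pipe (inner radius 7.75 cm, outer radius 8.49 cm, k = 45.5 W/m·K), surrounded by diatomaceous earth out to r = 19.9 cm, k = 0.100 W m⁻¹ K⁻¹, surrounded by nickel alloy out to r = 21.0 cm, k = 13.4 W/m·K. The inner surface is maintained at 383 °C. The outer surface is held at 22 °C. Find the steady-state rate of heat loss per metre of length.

Q' = 266 W/m

Series thermal resistances, inner to outer:
  R'_cast iron = ln(0.0849/0.0775)/(2πk) = 0.09120/(2π·45.5) = 3.190×10^-4 m·K/W
  R'_diatomaceous earth = ln(0.199/0.0849)/(2πk) = 0.8518/(2π·0.100) = 1.356 m·K/W
  R'_nickel alloy = ln(0.210/0.199)/(2πk) = 0.05380/(2π·13.4) = 6.390×10^-4 m·K/W
ΣR = 3.190×10^-4 + 1.356 + 6.390×10^-4 = 1.357 m·K/W
Q' = ΔT/ΣR = (383 °C − 22 °C)/1.357 = 266 W/m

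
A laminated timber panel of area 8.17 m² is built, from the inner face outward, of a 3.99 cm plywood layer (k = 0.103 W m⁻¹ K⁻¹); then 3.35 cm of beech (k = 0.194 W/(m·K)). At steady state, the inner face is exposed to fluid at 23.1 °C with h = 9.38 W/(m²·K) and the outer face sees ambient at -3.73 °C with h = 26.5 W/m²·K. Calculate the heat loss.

Treat each layer as a resistance in series:
  R_conv,in = 1/(hA) = 1/(9.38·8.17) = 0.01305 K/W
  R_plywood = L/(kA) = 0.0399/(0.103·8.17) = 0.04741 K/W
  R_beech = L/(kA) = 0.0335/(0.194·8.17) = 0.02114 K/W
  R_conv,out = 1/(hA) = 1/(26.5·8.17) = 0.004619 K/W
ΣR = 0.01305 + 0.04741 + 0.02114 + 0.004619 = 0.08622 K/W
Q = ΔT/ΣR = (23.1 °C − -3.73 °C)/0.08622 = 311 W

Q = 311 W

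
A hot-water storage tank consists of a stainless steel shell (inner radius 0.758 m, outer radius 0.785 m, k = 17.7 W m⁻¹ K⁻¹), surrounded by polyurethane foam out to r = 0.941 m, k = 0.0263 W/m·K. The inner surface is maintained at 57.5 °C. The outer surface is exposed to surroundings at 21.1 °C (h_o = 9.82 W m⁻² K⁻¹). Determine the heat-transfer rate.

Q = 56.1 W

Resistance network (inner→outer):
  R_stainless steel = (1/0.758 − 1/0.785)/(4πk) = 0.04538/(4π·17.7) = 2.040×10^-4 K/W
  R_polyurethane foam = (1/0.785 − 1/0.941)/(4πk) = 0.2112/(4π·0.0263) = 0.6390 K/W
  R_conv,out = 1/(4πr²h) = 1/(4π·0.941²·9.82) = 0.009152 K/W
ΣR = 2.040×10^-4 + 0.6390 + 0.009152 = 0.6484 K/W
Q = ΔT/ΣR = (57.5 °C − 21.1 °C)/0.6484 = 56.1 W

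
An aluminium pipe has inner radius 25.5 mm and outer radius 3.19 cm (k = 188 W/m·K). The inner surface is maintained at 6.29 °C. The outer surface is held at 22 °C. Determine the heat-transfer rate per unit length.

Q' = 82900 W/m

Q' = 2πk·ΔT/ln(r₂/r₁) = 2π × 188 × 15.71 / ln(0.0319/0.0255) = 82900 W/m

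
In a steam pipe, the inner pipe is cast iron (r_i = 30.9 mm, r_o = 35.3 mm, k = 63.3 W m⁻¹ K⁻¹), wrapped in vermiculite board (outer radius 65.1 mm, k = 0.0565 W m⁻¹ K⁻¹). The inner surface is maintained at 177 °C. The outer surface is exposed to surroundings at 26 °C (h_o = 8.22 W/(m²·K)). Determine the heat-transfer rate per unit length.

Q' = 74.7 W/m

Resistance network (inner→outer):
  R'_cast iron = ln(0.0353/0.0309)/(2πk) = 0.1331/(2π·63.3) = 3.347×10^-4 m·K/W
  R'_vermiculite board = ln(0.0651/0.0353)/(2πk) = 0.6120/(2π·0.0565) = 1.724 m·K/W
  R'_conv,out = 1/(2πr h) = 1/(2π·0.0651·8.22) = 0.2974 m·K/W
ΣR = 3.347×10^-4 + 1.724 + 0.2974 = 2.022 m·K/W
Q' = ΔT/ΣR = (177 °C − 26 °C)/2.022 = 74.7 W/m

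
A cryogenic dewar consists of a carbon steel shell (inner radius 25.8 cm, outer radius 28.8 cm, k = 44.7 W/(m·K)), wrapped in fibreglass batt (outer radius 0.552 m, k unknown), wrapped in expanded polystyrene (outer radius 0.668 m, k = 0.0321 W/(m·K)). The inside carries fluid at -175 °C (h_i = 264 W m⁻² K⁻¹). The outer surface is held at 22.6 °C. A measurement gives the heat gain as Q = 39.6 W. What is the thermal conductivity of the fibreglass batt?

ΣR = ΔT/Q = |-175 − 22.6|/39.6 = 4.990 K/W
Known resistances:
  R_conv,in = 1/(4πr²h) = 1/(4π·0.258²·264) = 0.004528 K/W
  R_carbon steel = (1/0.258 − 1/0.288)/(4πk) = 0.4037/(4π·44.7) = 7.188×10^-4 K/W
  R_expanded polystyrene = (1/0.552 − 1/0.668)/(4πk) = 0.3146/(4π·0.0321) = 0.7799 K/W
R_fibreglass batt = ΣR − ΣR_known = 4.990 − 0.7851 = 4.205 K/W
(1/r₁−1/r₂)/(4πk) = 4.205 ⇒ k = 1.661/(4π·4.205) = 0.0314 W/m·K

k = 0.0314 W/m·K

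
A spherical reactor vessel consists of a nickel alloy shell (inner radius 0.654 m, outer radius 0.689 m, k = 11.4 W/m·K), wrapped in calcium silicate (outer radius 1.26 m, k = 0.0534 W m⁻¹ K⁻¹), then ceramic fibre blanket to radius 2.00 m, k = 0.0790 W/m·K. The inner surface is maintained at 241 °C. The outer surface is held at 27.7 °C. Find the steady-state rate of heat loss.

Resistance network (inner→outer):
  R_nickel alloy = (1/0.654 − 1/0.689)/(4πk) = 0.07767/(4π·11.4) = 5.422×10^-4 K/W
  R_calcium silicate = (1/0.689 − 1/1.26)/(4πk) = 0.6577/(4π·0.0534) = 0.9802 K/W
  R_ceramic fibre blanket = (1/1.26 − 1/2.00)/(4πk) = 0.2937/(4π·0.0790) = 0.2958 K/W
ΣR = 5.422×10^-4 + 0.9802 + 0.2958 = 1.277 K/W
Q = ΔT/ΣR = (241 °C − 27.7 °C)/1.277 = 167 W

Q = 167 W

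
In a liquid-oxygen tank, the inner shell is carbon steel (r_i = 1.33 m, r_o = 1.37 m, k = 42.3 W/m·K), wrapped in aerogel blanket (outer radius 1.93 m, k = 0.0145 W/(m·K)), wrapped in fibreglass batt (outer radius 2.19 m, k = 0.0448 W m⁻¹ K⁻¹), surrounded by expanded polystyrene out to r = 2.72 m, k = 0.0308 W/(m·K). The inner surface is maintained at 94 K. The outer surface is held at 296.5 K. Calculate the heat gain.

Q = 135 W

Resistance network (inner→outer):
  R_carbon steel = (1/1.33 − 1/1.37)/(4πk) = 0.02195/(4π·42.3) = 4.130×10^-5 K/W
  R_aerogel blanket = (1/1.37 − 1/1.93)/(4πk) = 0.2118/(4π·0.0145) = 1.162 K/W
  R_fibreglass batt = (1/1.93 − 1/2.19)/(4πk) = 0.06151/(4π·0.0448) = 0.1093 K/W
  R_expanded polystyrene = (1/2.19 − 1/2.72)/(4πk) = 0.08897/(4π·0.0308) = 0.2299 K/W
ΣR = 4.130×10^-5 + 1.162 + 0.1093 + 0.2299 = 1.501 K/W
Q = ΔT/ΣR = (94 K − 296.5 K)/1.501 = -135 W
(Negative Q ⇒ heat flows inward; heat gain = 135 W.)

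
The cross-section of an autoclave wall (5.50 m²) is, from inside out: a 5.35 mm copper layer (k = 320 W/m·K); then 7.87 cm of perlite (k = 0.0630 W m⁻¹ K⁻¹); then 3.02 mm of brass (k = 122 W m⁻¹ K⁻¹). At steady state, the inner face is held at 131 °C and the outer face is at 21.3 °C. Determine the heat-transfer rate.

Q = 483 W

Treat each layer as a resistance in series:
  R_copper = L/(kA) = 0.00535/(320·5.50) = 3.040×10^-6 K/W
  R_perlite = L/(kA) = 0.0787/(0.0630·5.50) = 0.2271 K/W
  R_brass = L/(kA) = 0.00302/(122·5.50) = 4.501×10^-6 K/W
ΣR = 3.040×10^-6 + 0.2271 + 4.501×10^-6 = 0.2271 K/W
Q = ΔT/ΣR = (131 °C − 21.3 °C)/0.2271 = 483 W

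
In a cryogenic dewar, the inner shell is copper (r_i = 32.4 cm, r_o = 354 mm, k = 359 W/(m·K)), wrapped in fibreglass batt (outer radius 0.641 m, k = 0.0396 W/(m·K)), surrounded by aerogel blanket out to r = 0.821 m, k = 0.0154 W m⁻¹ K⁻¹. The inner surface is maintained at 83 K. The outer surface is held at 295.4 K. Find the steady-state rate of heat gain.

Q = 49.3 W

Resistance network (inner→outer):
  R_copper = (1/0.324 − 1/0.354)/(4πk) = 0.2616/(4π·359) = 5.798×10^-5 K/W
  R_fibreglass batt = (1/0.354 − 1/0.641)/(4πk) = 1.265/(4π·0.0396) = 2.542 K/W
  R_aerogel blanket = (1/0.641 − 1/0.821)/(4πk) = 0.3420/(4π·0.0154) = 1.767 K/W
ΣR = 5.798×10^-5 + 2.542 + 1.767 = 4.309 K/W
Q = ΔT/ΣR = (83 K − 295.4 K)/4.309 = -49.3 W
(Negative Q ⇒ heat flows inward; heat gain = 49.3 W.)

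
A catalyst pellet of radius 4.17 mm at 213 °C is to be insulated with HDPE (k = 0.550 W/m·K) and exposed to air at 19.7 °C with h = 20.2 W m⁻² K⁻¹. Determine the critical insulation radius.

r_cr = 5.45 cm

For a sphere, r_cr = 2k_ins/h = 2·0.550/20.2 = 0.0545 m = 5.45 cm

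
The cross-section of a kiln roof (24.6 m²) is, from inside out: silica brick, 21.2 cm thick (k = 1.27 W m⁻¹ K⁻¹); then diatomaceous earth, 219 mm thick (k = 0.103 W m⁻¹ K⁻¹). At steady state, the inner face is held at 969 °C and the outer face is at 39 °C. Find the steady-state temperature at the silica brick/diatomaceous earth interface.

T = 901 °C

Resistance network (inner→outer):
  R_silica brick = L/(kA) = 0.212/(1.27·24.6) = 0.006786 K/W
  R_diatomaceous earth = L/(kA) = 0.219/(0.103·24.6) = 0.08643 K/W
ΣR = 0.006786 + 0.08643 = 0.09322 K/W
Q = ΔT/ΣR = (969 °C − 39 °C)/0.09322 = 9976 W
From the inner boundary to the silica brick/diatomaceous earth interface, ΣR_partial = 0.006786 K/W.
T_interface = T_in − Q·ΣR_partial = 969 °C − (9976)(0.006786) = 901 °C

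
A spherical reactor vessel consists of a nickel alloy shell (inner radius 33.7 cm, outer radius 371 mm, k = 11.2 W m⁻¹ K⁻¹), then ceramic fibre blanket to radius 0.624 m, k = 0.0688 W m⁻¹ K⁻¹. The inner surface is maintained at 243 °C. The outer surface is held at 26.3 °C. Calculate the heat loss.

Q = 171 W

Resistance network (inner→outer):
  R_nickel alloy = (1/0.337 − 1/0.371)/(4πk) = 0.2719/(4π·11.2) = 0.001932 K/W
  R_ceramic fibre blanket = (1/0.371 − 1/0.624)/(4πk) = 1.093/(4π·0.0688) = 1.264 K/W
ΣR = 0.001932 + 1.264 = 1.266 K/W
Q = ΔT/ΣR = (243 °C − 26.3 °C)/1.266 = 171 W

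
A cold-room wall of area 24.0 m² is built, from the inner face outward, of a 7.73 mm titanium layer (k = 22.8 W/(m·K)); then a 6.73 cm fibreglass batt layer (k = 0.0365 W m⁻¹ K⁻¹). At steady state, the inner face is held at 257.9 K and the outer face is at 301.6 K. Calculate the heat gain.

Resistance network (inner→outer):
  R_titanium = L/(kA) = 0.00773/(22.8·24.0) = 1.413×10^-5 K/W
  R_fibreglass batt = L/(kA) = 0.0673/(0.0365·24.0) = 0.07683 K/W
ΣR = 1.413×10^-5 + 0.07683 = 0.07684 K/W
Q = ΔT/ΣR = (257.9 K − 301.6 K)/0.07684 = -569 W
(Negative Q ⇒ heat flows inward; heat gain = 569 W.)

Q = 569 W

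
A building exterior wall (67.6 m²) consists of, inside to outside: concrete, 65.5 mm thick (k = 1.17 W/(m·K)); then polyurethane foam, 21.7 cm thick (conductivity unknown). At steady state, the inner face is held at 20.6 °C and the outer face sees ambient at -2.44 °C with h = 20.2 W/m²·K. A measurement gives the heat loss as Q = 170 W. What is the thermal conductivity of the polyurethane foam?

ΣR = ΔT/Q = |20.6 − -2.44|/170 = 0.1355 K/W
Known resistances:
  R_concrete = L/(kA) = 0.0655/(1.17·67.6) = 8.281×10^-4 K/W
  R_conv,out = 1/(hA) = 1/(20.2·67.6) = 7.323×10^-4 K/W
R_polyurethane foam = ΣR − ΣR_known = 0.1355 − 0.001560 = 0.1339 K/W
L/(kA) = 0.1339 ⇒ k = 0.217/(0.1339·67.6) = 0.0240 W/m·K

k = 0.0240 W/m·K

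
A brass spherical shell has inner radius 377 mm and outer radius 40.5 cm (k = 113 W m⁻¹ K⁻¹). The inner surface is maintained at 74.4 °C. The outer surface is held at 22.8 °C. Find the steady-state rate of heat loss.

Q = 400 kW

Q = 4πk·ΔT/(1/r₁ − 1/r₂) = 4π × 113 × 51.6 / (1/0.377 − 1/0.405) = 4.00×10^5 W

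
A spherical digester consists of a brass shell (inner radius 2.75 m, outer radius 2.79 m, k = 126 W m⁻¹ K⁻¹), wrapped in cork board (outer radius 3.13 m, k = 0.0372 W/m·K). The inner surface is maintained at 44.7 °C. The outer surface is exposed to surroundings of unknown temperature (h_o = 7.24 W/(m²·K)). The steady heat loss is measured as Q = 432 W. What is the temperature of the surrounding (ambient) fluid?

Sum the resistances:
  R_brass = (1/2.75 − 1/2.79)/(4πk) = 0.005213/(4π·126) = 3.293×10^-6 K/W
  R_cork board = (1/2.79 − 1/3.13)/(4πk) = 0.03893/(4π·0.0372) = 0.08329 K/W
  R_conv,out = 1/(4πr²h) = 1/(4π·3.13²·7.24) = 0.001122 K/W
ΣR = 0.08441 K/W
ΔT = Q·ΣR = 432 × 0.08441 = 36.47 K
Heat flows outward, so T_out = T_in − ΔT = 44.7 − 36.47 = 8.23 °C

T_out = 8.23 °C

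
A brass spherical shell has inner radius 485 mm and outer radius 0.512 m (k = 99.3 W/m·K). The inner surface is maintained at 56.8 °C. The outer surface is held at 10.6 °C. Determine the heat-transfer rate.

Q = 4πk·ΔT/(1/r₁ − 1/r₂) = 4π × 99.3 × 46.2 / (1/0.485 − 1/0.512) = 5.30×10^5 W

Q = 5.30×10^5 W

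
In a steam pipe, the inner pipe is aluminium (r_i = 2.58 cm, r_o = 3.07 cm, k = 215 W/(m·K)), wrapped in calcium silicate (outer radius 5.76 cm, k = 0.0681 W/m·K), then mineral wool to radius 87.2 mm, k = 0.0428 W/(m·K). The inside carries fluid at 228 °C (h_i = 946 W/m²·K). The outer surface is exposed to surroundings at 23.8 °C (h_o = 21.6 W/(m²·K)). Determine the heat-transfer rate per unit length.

Treat each layer as a resistance in series:
  R'_conv,in = 1/(2πr h) = 1/(2π·0.0258·946) = 0.006521 m·K/W
  R'_aluminium = ln(0.0307/0.0258)/(2πk) = 0.1739/(2π·215) = 1.287×10^-4 m·K/W
  R'_calcium silicate = ln(0.0576/0.0307)/(2πk) = 0.6293/(2π·0.0681) = 1.471 m·K/W
  R'_mineral wool = ln(0.0872/0.0576)/(2πk) = 0.4147/(2π·0.0428) = 1.542 m·K/W
  R'_conv,out = 1/(2πr h) = 1/(2π·0.0872·21.6) = 0.08450 m·K/W
ΣR = 0.006521 + 1.287×10^-4 + 1.471 + 1.542 + 0.08450 = 3.104 m·K/W
Q' = ΔT/ΣR = (228 °C − 23.8 °C)/3.104 = 65.8 W/m

Q' = 65.8 W/m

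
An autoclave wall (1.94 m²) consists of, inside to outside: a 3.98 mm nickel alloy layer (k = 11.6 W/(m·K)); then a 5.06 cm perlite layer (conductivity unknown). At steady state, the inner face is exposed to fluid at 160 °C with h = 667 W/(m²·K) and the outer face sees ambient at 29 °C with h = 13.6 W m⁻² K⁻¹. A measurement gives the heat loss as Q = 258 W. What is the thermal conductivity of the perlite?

k = 0.0556 W/m·K

ΣR = ΔT/Q = |160 − 29|/258 = 0.5078 K/W
Known resistances:
  R_conv,in = 1/(hA) = 1/(667·1.94) = 7.728×10^-4 K/W
  R_nickel alloy = L/(kA) = 0.00398/(11.6·1.94) = 1.769×10^-4 K/W
  R_conv,out = 1/(hA) = 1/(13.6·1.94) = 0.03790 K/W
R_perlite = ΣR − ΣR_known = 0.5078 − 0.03885 = 0.4690 K/W
L/(kA) = 0.4690 ⇒ k = 0.0506/(0.4690·1.94) = 0.0556 W/m·K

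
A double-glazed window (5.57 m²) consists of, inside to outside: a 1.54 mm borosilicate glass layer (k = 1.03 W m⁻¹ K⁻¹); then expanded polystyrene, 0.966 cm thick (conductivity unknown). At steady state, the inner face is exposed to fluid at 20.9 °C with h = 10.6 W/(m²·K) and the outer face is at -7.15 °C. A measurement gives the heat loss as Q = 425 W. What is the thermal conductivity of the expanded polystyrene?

k = 0.0355 W/m·K

ΣR = ΔT/Q = |20.9 − -7.15|/425 = 0.06600 K/W
Known resistances:
  R_conv,in = 1/(hA) = 1/(10.6·5.57) = 0.01694 K/W
  R_borosilicate glass = L/(kA) = 0.00154/(1.03·5.57) = 2.684×10^-4 K/W
R_expanded polystyrene = ΣR − ΣR_known = 0.06600 − 0.01721 = 0.04879 K/W
L/(kA) = 0.04879 ⇒ k = 0.00966/(0.04879·5.57) = 0.0355 W/m·K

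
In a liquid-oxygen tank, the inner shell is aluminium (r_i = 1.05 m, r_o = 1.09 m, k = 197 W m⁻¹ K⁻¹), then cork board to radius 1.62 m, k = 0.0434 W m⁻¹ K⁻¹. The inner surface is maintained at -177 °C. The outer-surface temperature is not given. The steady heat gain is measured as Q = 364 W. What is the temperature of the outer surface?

Series resistances:
  R_aluminium = (1/1.05 − 1/1.09)/(4πk) = 0.03495/(4π·197) = 1.412×10^-5 K/W
  R_cork board = (1/1.09 − 1/1.62)/(4πk) = 0.3001/(4π·0.0434) = 0.5503 K/W
ΣR = 0.5504 K/W
ΔT = Q·ΣR = 364 × 0.5504 = 200.3 K
Heat flows inward, so T_out = T_in + ΔT = -177 + 200.3 = 23.3 °C

T_out = 23.3 °C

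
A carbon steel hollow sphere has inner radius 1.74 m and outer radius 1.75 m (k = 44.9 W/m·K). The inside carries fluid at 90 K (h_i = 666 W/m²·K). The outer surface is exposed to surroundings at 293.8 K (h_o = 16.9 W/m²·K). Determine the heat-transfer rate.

Treat each layer as a resistance in series:
  R_conv,in = 1/(4πr²h) = 1/(4π·1.74²·666) = 3.947×10^-5 K/W
  R_carbon steel = (1/1.74 − 1/1.75)/(4πk) = 0.003284/(4π·44.9) = 5.820×10^-6 K/W
  R_conv,out = 1/(4πr²h) = 1/(4π·1.75²·16.9) = 0.001538 K/W
ΣR = 3.947×10^-5 + 5.820×10^-6 + 0.001538 = 0.001583 K/W
Q = ΔT/ΣR = (90 K − 293.8 K)/0.001583 = -1.29×10^5 W
(Negative Q ⇒ heat flows inward; heat gain = 1.29×10^5 W.)

Q = 129 kW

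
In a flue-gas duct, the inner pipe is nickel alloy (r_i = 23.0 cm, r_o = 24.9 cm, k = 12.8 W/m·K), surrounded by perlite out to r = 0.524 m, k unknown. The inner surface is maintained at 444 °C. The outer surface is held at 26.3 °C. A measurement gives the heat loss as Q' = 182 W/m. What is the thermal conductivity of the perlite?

k = 0.0516 W/m·K

ΣR = ΔT/Q' = |444 − 26.3|/182 = 2.295 m·K/W
Known resistances:
  R'_nickel alloy = ln(0.249/0.230)/(2πk) = 0.07937/(2π·12.8) = 9.869×10^-4 m·K/W
R_perlite = ΣR − ΣR_known = 2.295 − 9.869×10^-4 = 2.294 m·K/W
ln(r₂/r₁)/(2πk) = 2.294 ⇒ k = 0.7440/(2π·2.294) = 0.0516 W/m·K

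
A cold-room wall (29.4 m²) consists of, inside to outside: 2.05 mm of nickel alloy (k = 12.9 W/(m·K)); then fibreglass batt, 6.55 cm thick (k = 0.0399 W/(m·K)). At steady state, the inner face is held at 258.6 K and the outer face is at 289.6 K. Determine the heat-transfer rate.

Q = 555 W

Series thermal resistances, inner to outer:
  R_nickel alloy = L/(kA) = 0.00205/(12.9·29.4) = 5.405×10^-6 K/W
  R_fibreglass batt = L/(kA) = 0.0655/(0.0399·29.4) = 0.05584 K/W
ΣR = 5.405×10^-6 + 0.05584 = 0.05585 K/W
Q = ΔT/ΣR = (258.6 K − 289.6 K)/0.05585 = -555 W
(Negative Q ⇒ heat flows inward; heat gain = 555 W.)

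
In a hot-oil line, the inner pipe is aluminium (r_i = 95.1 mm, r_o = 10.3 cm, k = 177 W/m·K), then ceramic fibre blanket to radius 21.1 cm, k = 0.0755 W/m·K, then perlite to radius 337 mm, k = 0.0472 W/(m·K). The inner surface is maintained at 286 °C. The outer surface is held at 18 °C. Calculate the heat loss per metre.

Treat each layer as a resistance in series:
  R'_aluminium = ln(0.103/0.0951)/(2πk) = 0.07980/(2π·177) = 7.175×10^-5 m·K/W
  R'_ceramic fibre blanket = ln(0.211/0.103)/(2πk) = 0.7171/(2π·0.0755) = 1.512 m·K/W
  R'_perlite = ln(0.337/0.211)/(2πk) = 0.4682/(2π·0.0472) = 1.579 m·K/W
ΣR = 7.175×10^-5 + 1.512 + 1.579 = 3.091 m·K/W
Q' = ΔT/ΣR = (286 °C − 18 °C)/3.091 = 86.7 W/m

Q' = 86.7 W/m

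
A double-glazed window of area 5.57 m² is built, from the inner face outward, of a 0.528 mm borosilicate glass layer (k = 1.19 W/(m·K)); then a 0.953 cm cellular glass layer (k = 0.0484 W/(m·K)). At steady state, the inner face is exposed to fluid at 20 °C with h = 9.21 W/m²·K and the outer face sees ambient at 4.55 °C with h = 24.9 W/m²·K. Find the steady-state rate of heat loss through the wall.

Series thermal resistances, inner to outer:
  R_conv,in = 1/(hA) = 1/(9.21·5.57) = 0.01949 K/W
  R_borosilicate glass = L/(kA) = 5.28×10^-4/(1.19·5.57) = 7.966×10^-5 K/W
  R_cellular glass = L/(kA) = 0.00953/(0.0484·5.57) = 0.03535 K/W
  R_conv,out = 1/(hA) = 1/(24.9·5.57) = 0.007210 K/W
ΣR = 0.01949 + 7.966×10^-5 + 0.03535 + 0.007210 = 0.06213 K/W
Q = ΔT/ΣR = (20 °C − 4.55 °C)/0.06213 = 249 W

Q = 249 W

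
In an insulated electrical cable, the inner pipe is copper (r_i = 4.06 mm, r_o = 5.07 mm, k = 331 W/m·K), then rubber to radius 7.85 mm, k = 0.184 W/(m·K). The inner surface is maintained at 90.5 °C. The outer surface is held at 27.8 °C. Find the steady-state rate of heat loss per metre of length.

Q' = 166 W/m

Series thermal resistances, inner to outer:
  R'_copper = ln(0.00507/0.00406)/(2πk) = 0.2222/(2π·331) = 1.068×10^-4 m·K/W
  R'_rubber = ln(0.00785/0.00507)/(2πk) = 0.4372/(2π·0.184) = 0.3781 m·K/W
ΣR = 1.068×10^-4 + 0.3781 = 0.3782 m·K/W
Q' = ΔT/ΣR = (90.5 °C − 27.8 °C)/0.3782 = 166 W/m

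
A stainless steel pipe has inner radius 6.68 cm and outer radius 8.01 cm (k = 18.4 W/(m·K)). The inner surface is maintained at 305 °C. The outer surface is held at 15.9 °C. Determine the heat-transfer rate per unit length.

Q' = 2πk·ΔT/ln(r₂/r₁) = 2π × 18.4 × 289.1 / ln(0.0801/0.0668) = 1.84×10^5 W/m

Q' = 184 kW/m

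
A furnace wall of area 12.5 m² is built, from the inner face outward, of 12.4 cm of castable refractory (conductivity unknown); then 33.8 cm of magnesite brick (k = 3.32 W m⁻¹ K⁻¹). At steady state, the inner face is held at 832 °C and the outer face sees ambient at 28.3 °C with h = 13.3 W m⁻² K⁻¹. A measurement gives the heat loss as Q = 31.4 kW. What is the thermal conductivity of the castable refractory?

k = 0.867 W/m·K

ΣR = ΔT/Q = |832 − 28.3|/31400 = 0.02560 K/W
Known resistances:
  R_magnesite brick = L/(kA) = 0.338/(3.32·12.5) = 0.008145 K/W
  R_conv,out = 1/(hA) = 1/(13.3·12.5) = 0.006015 K/W
R_castable refractory = ΣR − ΣR_known = 0.02560 − 0.01416 = 0.01144 K/W
L/(kA) = 0.01144 ⇒ k = 0.124/(0.01144·12.5) = 0.867 W/m·K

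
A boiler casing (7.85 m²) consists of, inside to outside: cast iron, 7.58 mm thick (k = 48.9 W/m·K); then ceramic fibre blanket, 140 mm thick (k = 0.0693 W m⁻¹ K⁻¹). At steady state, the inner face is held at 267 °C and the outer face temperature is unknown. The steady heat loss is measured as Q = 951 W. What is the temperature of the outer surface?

Sum the resistances:
  R_cast iron = L/(kA) = 0.00758/(48.9·7.85) = 1.975×10^-5 K/W
  R_ceramic fibre blanket = L/(kA) = 0.140/(0.0693·7.85) = 0.2574 K/W
ΣR = 0.2574 K/W
ΔT = Q·ΣR = 951 × 0.2574 = 244.8 K
Heat flows outward, so T_out = T_in − ΔT = 267 − 244.8 = 22.2 °C

T_out = 22.2 °C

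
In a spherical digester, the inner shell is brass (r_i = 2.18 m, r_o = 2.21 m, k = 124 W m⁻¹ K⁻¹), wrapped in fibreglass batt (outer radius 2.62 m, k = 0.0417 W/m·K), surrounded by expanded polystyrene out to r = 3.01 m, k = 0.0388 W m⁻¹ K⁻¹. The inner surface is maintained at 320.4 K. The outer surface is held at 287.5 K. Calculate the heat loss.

Treat each layer as a resistance in series:
  R_brass = (1/2.18 − 1/2.21)/(4πk) = 0.006227/(4π·124) = 3.996×10^-6 K/W
  R_fibreglass batt = (1/2.21 − 1/2.62)/(4πk) = 0.07081/(4π·0.0417) = 0.1351 K/W
  R_expanded polystyrene = (1/2.62 − 1/3.01)/(4πk) = 0.04945/(4π·0.0388) = 0.1014 K/W
ΣR = 3.996×10^-6 + 0.1351 + 0.1014 = 0.2365 K/W
Q = ΔT/ΣR = (320.4 K − 287.5 K)/0.2365 = 139 W

Q = 139 W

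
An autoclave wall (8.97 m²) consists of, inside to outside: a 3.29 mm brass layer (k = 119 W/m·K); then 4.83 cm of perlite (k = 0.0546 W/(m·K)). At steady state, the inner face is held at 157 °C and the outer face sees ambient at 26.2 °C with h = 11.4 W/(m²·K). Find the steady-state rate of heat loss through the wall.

Q = 1210 W

Resistance network (inner→outer):
  R_brass = L/(kA) = 0.00329/(119·8.97) = 3.082×10^-6 K/W
  R_perlite = L/(kA) = 0.0483/(0.0546·8.97) = 0.09862 K/W
  R_conv,out = 1/(hA) = 1/(11.4·8.97) = 0.009779 K/W
ΣR = 3.082×10^-6 + 0.09862 + 0.009779 = 0.1084 K/W
Q = ΔT/ΣR = (157 °C − 26.2 °C)/0.1084 = 1210 W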